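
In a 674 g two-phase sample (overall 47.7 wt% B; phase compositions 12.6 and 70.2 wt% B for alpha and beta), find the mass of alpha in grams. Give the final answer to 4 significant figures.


f_alpha = (C_beta - C0) / (C_beta - C_alpha)
f_alpha = (70.2 - 47.7) / (70.2 - 12.6) = 0.390625
m_alpha = f_alpha * m_total = 0.390625 * 674 = 263.3 g


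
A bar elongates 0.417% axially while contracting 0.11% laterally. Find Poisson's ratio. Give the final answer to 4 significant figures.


nu = -epsilon_lat / epsilon_axial
Lateral strain is contraction (negative), so using magnitudes:
nu = 0.11 / 0.417
nu = 0.2638


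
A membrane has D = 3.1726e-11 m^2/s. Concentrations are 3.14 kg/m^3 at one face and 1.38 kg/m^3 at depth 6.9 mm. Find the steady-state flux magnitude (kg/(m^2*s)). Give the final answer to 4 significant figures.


J = -D * (dC/dx) = D * (C1 - C2) / dx
J = 3.1726e-11 * (3.14 - 1.38) / 6.9e-03
J = 8.092e-09 kg/(m^2*s)


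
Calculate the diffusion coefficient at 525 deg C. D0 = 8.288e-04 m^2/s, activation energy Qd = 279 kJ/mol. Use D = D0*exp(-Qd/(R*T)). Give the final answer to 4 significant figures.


D = D0 * exp(-Qd / (R*T))
T = 798.15 K
D = 8.288e-04 * exp(-279e3 / (8.314 * 798.15))
D = 4.558e-22 m^2/s


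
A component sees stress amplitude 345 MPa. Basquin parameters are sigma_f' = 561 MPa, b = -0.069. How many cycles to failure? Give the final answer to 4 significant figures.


sigma_a = sigma_f' * (2*Nf)^b
2*Nf = (sigma_a / sigma_f')^(1/b)
2*Nf = (345 / 561)^(1/-0.069)
2*Nf = 1148.3
Nf = 574.1 cycles


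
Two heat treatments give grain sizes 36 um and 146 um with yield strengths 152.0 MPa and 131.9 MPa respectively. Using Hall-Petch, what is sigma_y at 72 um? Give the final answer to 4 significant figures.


sigma_y = sigma0 + k / sqrt(d)
1/sqrt(d1) = 1/sqrt(3.6e-05) = 166.667;  1/sqrt(d2) = 82.7606
k = (sigma1 - sigma2) / (1/sqrt(d1) - 1/sqrt(d2)) = (152.0 - 131.9) / (166.667 - 82.7606) = 0.239554 MPa*m^0.5
sigma0 = sigma1 - k/sqrt(d1) = 152.0 - 0.239554*166.667 = 112.074 MPa
sigma_y(d3) = 112.074 + 0.239554 / sqrt(7.2e-05) = 140.3 MPa


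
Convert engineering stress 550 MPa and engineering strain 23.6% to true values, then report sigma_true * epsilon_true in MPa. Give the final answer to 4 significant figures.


sigma_true = sigma_eng * (1 + epsilon_eng)
sigma_true = 550 * (1 + 0.236) = 679.8 MPa
epsilon_true = ln(1 + epsilon_eng)
epsilon_true = ln(1 + 0.236) = 0.21188
sigma_true * epsilon_true = 679.8 * 0.21188 = 144 MPa


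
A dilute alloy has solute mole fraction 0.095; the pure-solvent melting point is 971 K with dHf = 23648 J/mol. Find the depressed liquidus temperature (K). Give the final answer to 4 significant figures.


dT = R*Tm^2*x / dHf
dT = 8.314 * 971^2 * 0.095 / 23648
dT = 31.4904 K
T_new = 971 - 31.4904 = 939.5 K


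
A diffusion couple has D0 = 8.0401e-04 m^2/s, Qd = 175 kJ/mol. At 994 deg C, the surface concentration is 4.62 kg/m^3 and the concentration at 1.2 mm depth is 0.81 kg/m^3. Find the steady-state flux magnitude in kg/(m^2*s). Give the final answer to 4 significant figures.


Step 1: D = D0 * exp(-Qd/(R*T))
T = 994 + 273.15 = 1267.15 K
D = 8.0401e-04 * exp(-175e3 / (8.314 * 1267.15)) = 4.9105e-11 m^2/s
Step 2: J = D * (C1 - C2) / dx
J = 4.9105e-11 * (4.62 - 0.81) / 1.2e-03
J = 1.559e-07 kg/(m^2*s)


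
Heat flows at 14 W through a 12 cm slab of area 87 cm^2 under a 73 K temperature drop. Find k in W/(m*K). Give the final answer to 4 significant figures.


k = Q*L / (A*dT)
L = 0.12 m, A = 8.7e-03 m^2
k = 14 * 0.12 / (8.7e-03 * 73)
k = 2.645 W/(m*K)


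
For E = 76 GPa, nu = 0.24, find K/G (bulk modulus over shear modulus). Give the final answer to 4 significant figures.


G = E / (2*(1+nu))
G = 76 / (2*(1+0.24)) = 30.6452 GPa
K = E / (3*(1-2*nu))
K = 76 / (3*(1-2*0.24)) = 48.7179 GPa
K/G = 48.7179 / 30.6452 = 1.59


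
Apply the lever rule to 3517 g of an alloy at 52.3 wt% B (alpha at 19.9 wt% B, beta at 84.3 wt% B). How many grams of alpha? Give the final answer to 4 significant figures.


f_alpha = (C_beta - C0) / (C_beta - C_alpha)
f_alpha = (84.3 - 52.3) / (84.3 - 19.9) = 0.496894
m_alpha = f_alpha * m_total = 0.496894 * 3517 = 1748 g


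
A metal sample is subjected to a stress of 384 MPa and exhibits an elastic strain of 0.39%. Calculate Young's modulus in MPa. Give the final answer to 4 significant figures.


E = sigma / epsilon
epsilon = 0.39% = 3.9e-03
E = 384 / 3.9e-03
E = 98460 MPa


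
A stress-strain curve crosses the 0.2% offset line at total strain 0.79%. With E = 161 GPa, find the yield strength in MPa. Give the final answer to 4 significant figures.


Offset strain = 0.002
Elastic strain at yield = total_strain - offset = 7.9e-03 - 0.002 = 5.9e-03
sigma_y = E * elastic_strain = 161000 * 5.9e-03
sigma_y = 949.9 MPa


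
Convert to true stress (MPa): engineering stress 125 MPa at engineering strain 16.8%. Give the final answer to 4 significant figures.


sigma_true = sigma_eng * (1 + epsilon_eng)
sigma_true = 125 * (1 + 0.168)
sigma_true = 146 MPa


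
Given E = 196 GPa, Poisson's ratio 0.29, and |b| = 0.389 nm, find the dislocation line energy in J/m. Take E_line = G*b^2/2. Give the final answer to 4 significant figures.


Step 1: G = E / (2*(1+nu))
G = 196 / (2*(1+0.29)) = 75.969 GPa = 7.5969e+10 Pa
Step 2: E_line = G*b^2/2
b = 0.389 nm = 3.89e-10 m
E_line = 0.5 * 7.5969e+10 * (3.89e-10)^2 = 5.748e-09 J/m


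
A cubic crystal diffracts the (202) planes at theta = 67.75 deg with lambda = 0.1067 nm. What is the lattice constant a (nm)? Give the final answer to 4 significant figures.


d = lambda / (2*sin(theta))
d = 0.1067 / (2*sin(67.75 deg))
d = 0.057642 nm
a = d * sqrt(h^2+k^2+l^2) = 0.057642 * sqrt(8)
a = 0.163 nm


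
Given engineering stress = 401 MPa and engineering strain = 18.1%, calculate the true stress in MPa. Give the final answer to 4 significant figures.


sigma_true = sigma_eng * (1 + epsilon_eng)
sigma_true = 401 * (1 + 0.181)
sigma_true = 473.6 MPa


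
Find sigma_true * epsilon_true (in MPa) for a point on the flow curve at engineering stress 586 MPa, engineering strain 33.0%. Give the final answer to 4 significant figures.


sigma_true = sigma_eng * (1 + epsilon_eng)
sigma_true = 586 * (1 + 0.33) = 779.38 MPa
epsilon_true = ln(1 + epsilon_eng)
epsilon_true = ln(1 + 0.33) = 0.285179
sigma_true * epsilon_true = 779.38 * 0.285179 = 222.3 MPa


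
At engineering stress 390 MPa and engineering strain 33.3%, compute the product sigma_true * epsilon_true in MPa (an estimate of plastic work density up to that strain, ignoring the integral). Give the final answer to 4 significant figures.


sigma_true = sigma_eng * (1 + epsilon_eng)
sigma_true = 390 * (1 + 0.333) = 519.87 MPa
epsilon_true = ln(1 + epsilon_eng)
epsilon_true = ln(1 + 0.333) = 0.287432
sigma_true * epsilon_true = 519.87 * 0.287432 = 149.4 MPa


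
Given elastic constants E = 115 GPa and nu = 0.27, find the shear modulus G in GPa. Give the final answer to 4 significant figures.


G = E / (2*(1+nu))
G = 115 / (2*(1+0.27))
G = 45.28 GPa


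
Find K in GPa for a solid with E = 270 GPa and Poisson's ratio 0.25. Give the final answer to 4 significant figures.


K = E / (3*(1-2*nu))
K = 270 / (3*(1-2*0.25))
K = 180 GPa


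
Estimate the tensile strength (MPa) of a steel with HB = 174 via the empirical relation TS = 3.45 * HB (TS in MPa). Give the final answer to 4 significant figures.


TS (MPa) = 3.45 * HB
TS = 3.45 * 174
TS = 600.3 MPa


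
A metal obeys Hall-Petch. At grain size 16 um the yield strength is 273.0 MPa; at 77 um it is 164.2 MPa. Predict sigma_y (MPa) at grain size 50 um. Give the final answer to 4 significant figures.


sigma_y = sigma0 + k / sqrt(d)
1/sqrt(d1) = 1/sqrt(1.6e-05) = 250;  1/sqrt(d2) = 113.961
k = (sigma1 - sigma2) / (1/sqrt(d1) - 1/sqrt(d2)) = (273.0 - 164.2) / (250 - 113.961) = 0.799768 MPa*m^0.5
sigma0 = sigma1 - k/sqrt(d1) = 273.0 - 0.799768*250 = 73.058 MPa
sigma_y(d3) = 73.058 + 0.799768 / sqrt(5e-05) = 186.2 MPa


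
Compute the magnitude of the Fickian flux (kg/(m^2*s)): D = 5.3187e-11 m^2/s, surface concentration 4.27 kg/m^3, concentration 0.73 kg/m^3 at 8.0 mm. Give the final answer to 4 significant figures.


J = -D * (dC/dx) = D * (C1 - C2) / dx
J = 5.3187e-11 * (4.27 - 0.73) / 8e-03
J = 2.354e-08 kg/(m^2*s)


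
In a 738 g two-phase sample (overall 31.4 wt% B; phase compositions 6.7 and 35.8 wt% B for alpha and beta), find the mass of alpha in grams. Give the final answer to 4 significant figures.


f_alpha = (C_beta - C0) / (C_beta - C_alpha)
f_alpha = (35.8 - 31.4) / (35.8 - 6.7) = 0.151203
m_alpha = f_alpha * m_total = 0.151203 * 738 = 111.6 g


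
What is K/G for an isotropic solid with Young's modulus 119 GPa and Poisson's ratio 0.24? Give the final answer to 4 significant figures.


G = E / (2*(1+nu))
G = 119 / (2*(1+0.24)) = 47.9839 GPa
K = E / (3*(1-2*nu))
K = 119 / (3*(1-2*0.24)) = 76.2821 GPa
K/G = 76.2821 / 47.9839 = 1.59


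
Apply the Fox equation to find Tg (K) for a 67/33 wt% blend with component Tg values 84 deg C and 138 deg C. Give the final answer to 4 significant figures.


1/Tg = w1/Tg1 + w2/Tg2 (in Kelvin)
Tg1 = 357.15 K, Tg2 = 411.15 K
1/Tg = 0.67/357.15 + 0.33/411.15
Tg = 373.3 K


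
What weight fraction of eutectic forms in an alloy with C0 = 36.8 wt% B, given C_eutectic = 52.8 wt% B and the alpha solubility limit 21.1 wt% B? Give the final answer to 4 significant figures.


f_primary = (C_e - C0) / (C_e - C_alpha_max)
f_primary = (52.8 - 36.8) / (52.8 - 21.1)
f_primary = 0.504732
f_eutectic = 1 - 0.504732 = 0.4953


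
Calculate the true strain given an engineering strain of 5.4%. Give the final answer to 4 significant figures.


epsilon_true = ln(1 + epsilon_eng)
epsilon_true = ln(1 + 0.054)
epsilon_true = 0.05259


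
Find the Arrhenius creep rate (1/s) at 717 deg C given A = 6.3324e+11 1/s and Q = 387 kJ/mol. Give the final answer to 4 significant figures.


rate = A * exp(-Q / (R*T))
T = 717 + 273.15 = 990.15 K
rate = 6.3324e+11 * exp(-387e3 / (8.314 * 990.15))
rate = 2.426e-09 1/s


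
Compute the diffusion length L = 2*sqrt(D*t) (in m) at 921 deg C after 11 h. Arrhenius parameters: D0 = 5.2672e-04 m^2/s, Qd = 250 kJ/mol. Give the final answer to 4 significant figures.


Step 1: D = D0 * exp(-Qd/(R*T))
T = 1194.15 K
D = 5.2672e-04 * exp(-250e3 / (8.314 * 1194.15)) = 6.1046e-15 m^2/s
Step 2: L = 2*sqrt(D*t)
t = 11 h = 39600 s
L = 2*sqrt(6.1046e-15 * 39600) = 3.11e-05 m


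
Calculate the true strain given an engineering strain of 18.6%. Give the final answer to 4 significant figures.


epsilon_true = ln(1 + epsilon_eng)
epsilon_true = ln(1 + 0.186)
epsilon_true = 0.1706


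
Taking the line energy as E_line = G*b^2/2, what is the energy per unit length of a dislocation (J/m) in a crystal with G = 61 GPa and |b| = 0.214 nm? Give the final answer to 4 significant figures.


E = G*b^2/2
b = 0.214 nm = 2.14e-10 m
G = 61 GPa = 6.1e+10 Pa
E = 0.5 * 6.1e+10 * (2.14e-10)^2
E = 1.397e-09 J/m


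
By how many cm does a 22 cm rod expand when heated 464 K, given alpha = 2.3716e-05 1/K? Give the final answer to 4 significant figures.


dL = L0 * alpha * dT
dL = 22 * 2.3716e-05 * 464
dL = 0.2421 cm


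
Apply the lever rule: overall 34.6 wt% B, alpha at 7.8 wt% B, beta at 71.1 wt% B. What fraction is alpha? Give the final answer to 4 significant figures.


f_alpha = (C_beta - C0) / (C_beta - C_alpha)
f_alpha = (71.1 - 34.6) / (71.1 - 7.8)
f_alpha = 0.5766


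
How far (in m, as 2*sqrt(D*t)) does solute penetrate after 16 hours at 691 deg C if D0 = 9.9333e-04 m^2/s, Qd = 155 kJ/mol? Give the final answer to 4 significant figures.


Step 1: D = D0 * exp(-Qd/(R*T))
T = 964.15 K
D = 9.9333e-04 * exp(-155e3 / (8.314 * 964.15)) = 3.97533e-12 m^2/s
Step 2: L = 2*sqrt(D*t)
t = 16 h = 57600 s
L = 2*sqrt(3.97533e-12 * 57600) = 9.57e-04 m


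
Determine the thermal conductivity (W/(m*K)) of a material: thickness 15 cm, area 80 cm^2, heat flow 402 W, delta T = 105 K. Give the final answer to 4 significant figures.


k = Q*L / (A*dT)
L = 0.15 m, A = 8e-03 m^2
k = 402 * 0.15 / (8e-03 * 105)
k = 71.79 W/(m*K)


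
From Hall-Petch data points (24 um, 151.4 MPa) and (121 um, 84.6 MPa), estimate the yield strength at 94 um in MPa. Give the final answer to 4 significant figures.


sigma_y = sigma0 + k / sqrt(d)
1/sqrt(d1) = 1/sqrt(2.4e-05) = 204.124;  1/sqrt(d2) = 90.9091
k = (sigma1 - sigma2) / (1/sqrt(d1) - 1/sqrt(d2)) = (151.4 - 84.6) / (204.124 - 90.9091) = 0.590028 MPa*m^0.5
sigma0 = sigma1 - k/sqrt(d1) = 151.4 - 0.590028*204.124 = 30.9611 MPa
sigma_y(d3) = 30.9611 + 0.590028 / sqrt(9.4e-05) = 91.82 MPa


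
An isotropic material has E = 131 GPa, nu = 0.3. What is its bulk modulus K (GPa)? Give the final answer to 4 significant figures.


K = E / (3*(1-2*nu))
K = 131 / (3*(1-2*0.3))
K = 109.2 GPa


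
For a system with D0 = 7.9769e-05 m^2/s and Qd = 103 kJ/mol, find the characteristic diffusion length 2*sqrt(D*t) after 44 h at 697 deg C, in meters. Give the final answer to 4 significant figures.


Step 1: D = D0 * exp(-Qd/(R*T))
T = 970.15 K
D = 7.9769e-05 * exp(-103e3 / (8.314 * 970.15)) = 2.26948e-10 m^2/s
Step 2: L = 2*sqrt(D*t)
t = 44 h = 158400 s
L = 2*sqrt(2.26948e-10 * 158400) = 0.01199 m


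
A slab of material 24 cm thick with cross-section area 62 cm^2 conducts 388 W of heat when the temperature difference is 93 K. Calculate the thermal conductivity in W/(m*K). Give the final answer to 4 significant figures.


k = Q*L / (A*dT)
L = 0.24 m, A = 6.2e-03 m^2
k = 388 * 0.24 / (6.2e-03 * 93)
k = 161.5 W/(m*K)


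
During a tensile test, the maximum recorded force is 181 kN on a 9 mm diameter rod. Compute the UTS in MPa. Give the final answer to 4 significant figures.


A0 = pi*(d/2)^2 = pi*(9/2)^2 = 63.6173 mm^2
UTS = F_max / A0 = 181*1000 / 63.6173
UTS = 2845 MPa


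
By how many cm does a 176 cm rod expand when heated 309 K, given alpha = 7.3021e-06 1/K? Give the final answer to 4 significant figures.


dL = L0 * alpha * dT
dL = 176 * 7.3021e-06 * 309
dL = 0.3971 cm


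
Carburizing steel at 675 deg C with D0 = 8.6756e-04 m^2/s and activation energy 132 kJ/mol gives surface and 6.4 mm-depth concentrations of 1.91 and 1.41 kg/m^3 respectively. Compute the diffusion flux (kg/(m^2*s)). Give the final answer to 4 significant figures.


Step 1: D = D0 * exp(-Qd/(R*T))
T = 675 + 273.15 = 948.15 K
D = 8.6756e-04 * exp(-132e3 / (8.314 * 948.15)) = 4.63457e-11 m^2/s
Step 2: J = D * (C1 - C2) / dx
J = 4.63457e-11 * (1.91 - 1.41) / 6.4e-03
J = 3.621e-09 kg/(m^2*s)


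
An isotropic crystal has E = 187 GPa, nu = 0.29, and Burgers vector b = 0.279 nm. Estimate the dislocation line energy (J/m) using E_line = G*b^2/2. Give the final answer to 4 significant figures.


Step 1: G = E / (2*(1+nu))
G = 187 / (2*(1+0.29)) = 72.4806 GPa = 7.24806e+10 Pa
Step 2: E_line = G*b^2/2
b = 0.279 nm = 2.79e-10 m
E_line = 0.5 * 7.24806e+10 * (2.79e-10)^2 = 2.821e-09 J/m


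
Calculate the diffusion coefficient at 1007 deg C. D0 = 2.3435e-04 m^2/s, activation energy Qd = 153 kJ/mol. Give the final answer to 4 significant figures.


D = D0 * exp(-Qd / (R*T))
T = 1280.15 K
D = 2.3435e-04 * exp(-153e3 / (8.314 * 1280.15))
D = 1.339e-10 m^2/s


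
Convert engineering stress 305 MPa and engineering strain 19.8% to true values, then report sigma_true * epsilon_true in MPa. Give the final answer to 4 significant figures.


sigma_true = sigma_eng * (1 + epsilon_eng)
sigma_true = 305 * (1 + 0.198) = 365.39 MPa
epsilon_true = ln(1 + epsilon_eng)
epsilon_true = ln(1 + 0.198) = 0.180653
sigma_true * epsilon_true = 365.39 * 0.180653 = 66.01 MPa


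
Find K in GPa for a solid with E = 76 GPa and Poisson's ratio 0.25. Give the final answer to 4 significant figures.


K = E / (3*(1-2*nu))
K = 76 / (3*(1-2*0.25))
K = 50.67 GPa


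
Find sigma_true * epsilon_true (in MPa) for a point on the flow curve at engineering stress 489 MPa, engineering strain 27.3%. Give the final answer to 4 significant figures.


sigma_true = sigma_eng * (1 + epsilon_eng)
sigma_true = 489 * (1 + 0.273) = 622.497 MPa
epsilon_true = ln(1 + epsilon_eng)
epsilon_true = ln(1 + 0.273) = 0.241376
sigma_true * epsilon_true = 622.497 * 0.241376 = 150.3 MPa


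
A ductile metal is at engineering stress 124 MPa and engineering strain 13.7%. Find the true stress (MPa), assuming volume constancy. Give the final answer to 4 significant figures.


sigma_true = sigma_eng * (1 + epsilon_eng)
sigma_true = 124 * (1 + 0.137)
sigma_true = 141 MPa


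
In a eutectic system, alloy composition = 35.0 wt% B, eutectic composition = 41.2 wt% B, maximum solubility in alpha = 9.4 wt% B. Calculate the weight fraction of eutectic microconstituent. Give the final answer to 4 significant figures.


f_primary = (C_e - C0) / (C_e - C_alpha_max)
f_primary = (41.2 - 35.0) / (41.2 - 9.4)
f_primary = 0.194969
f_eutectic = 1 - 0.194969 = 0.805


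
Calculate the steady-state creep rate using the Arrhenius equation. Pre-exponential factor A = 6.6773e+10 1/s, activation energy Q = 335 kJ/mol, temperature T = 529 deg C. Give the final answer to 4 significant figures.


rate = A * exp(-Q / (R*T))
T = 529 + 273.15 = 802.15 K
rate = 6.6773e+10 * exp(-335e3 / (8.314 * 802.15))
rate = 1.021e-11 1/s


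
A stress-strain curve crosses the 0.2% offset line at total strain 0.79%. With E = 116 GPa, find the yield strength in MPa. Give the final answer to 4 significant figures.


Offset strain = 0.002
Elastic strain at yield = total_strain - offset = 7.9e-03 - 0.002 = 5.9e-03
sigma_y = E * elastic_strain = 116000 * 5.9e-03
sigma_y = 684.4 MPa


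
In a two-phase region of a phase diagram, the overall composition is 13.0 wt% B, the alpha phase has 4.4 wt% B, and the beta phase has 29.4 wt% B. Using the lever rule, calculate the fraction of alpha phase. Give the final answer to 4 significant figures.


f_alpha = (C_beta - C0) / (C_beta - C_alpha)
f_alpha = (29.4 - 13.0) / (29.4 - 4.4)
f_alpha = 0.656


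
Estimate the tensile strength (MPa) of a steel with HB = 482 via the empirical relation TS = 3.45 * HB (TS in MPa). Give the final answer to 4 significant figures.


TS (MPa) = 3.45 * HB
TS = 3.45 * 482
TS = 1663 MPa


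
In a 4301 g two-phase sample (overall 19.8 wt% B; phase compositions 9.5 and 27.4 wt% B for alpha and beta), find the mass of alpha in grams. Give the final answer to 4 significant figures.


f_alpha = (C_beta - C0) / (C_beta - C_alpha)
f_alpha = (27.4 - 19.8) / (27.4 - 9.5) = 0.424581
m_alpha = f_alpha * m_total = 0.424581 * 4301 = 1826 g


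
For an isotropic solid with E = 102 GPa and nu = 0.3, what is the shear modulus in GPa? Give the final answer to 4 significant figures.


G = E / (2*(1+nu))
G = 102 / (2*(1+0.3))
G = 39.23 GPa


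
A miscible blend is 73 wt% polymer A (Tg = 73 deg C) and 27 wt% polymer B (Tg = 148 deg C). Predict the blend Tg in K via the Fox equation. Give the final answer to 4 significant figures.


1/Tg = w1/Tg1 + w2/Tg2 (in Kelvin)
Tg1 = 346.15 K, Tg2 = 421.15 K
1/Tg = 0.73/346.15 + 0.27/421.15
Tg = 363.6 K


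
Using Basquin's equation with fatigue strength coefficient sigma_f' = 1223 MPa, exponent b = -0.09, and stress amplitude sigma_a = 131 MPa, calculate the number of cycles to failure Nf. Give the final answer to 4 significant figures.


sigma_a = sigma_f' * (2*Nf)^b
2*Nf = (sigma_a / sigma_f')^(1/b)
2*Nf = (131 / 1223)^(1/-0.09)
2*Nf = 6.01869e+10
Nf = 3.009e+10 cycles


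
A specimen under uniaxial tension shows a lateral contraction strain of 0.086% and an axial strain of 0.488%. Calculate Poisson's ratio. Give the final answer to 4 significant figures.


nu = -epsilon_lat / epsilon_axial
Lateral strain is contraction (negative), so using magnitudes:
nu = 0.086 / 0.488
nu = 0.1762


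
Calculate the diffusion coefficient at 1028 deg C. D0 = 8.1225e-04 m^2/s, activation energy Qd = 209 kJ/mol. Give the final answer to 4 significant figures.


D = D0 * exp(-Qd / (R*T))
T = 1301.15 K
D = 8.1225e-04 * exp(-209e3 / (8.314 * 1301.15))
D = 3.304e-12 m^2/s


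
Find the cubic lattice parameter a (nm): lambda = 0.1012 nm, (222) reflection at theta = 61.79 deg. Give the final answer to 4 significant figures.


d = lambda / (2*sin(theta))
d = 0.1012 / (2*sin(61.79 deg))
d = 0.0574203 nm
a = d * sqrt(h^2+k^2+l^2) = 0.0574203 * sqrt(12)
a = 0.1989 nm


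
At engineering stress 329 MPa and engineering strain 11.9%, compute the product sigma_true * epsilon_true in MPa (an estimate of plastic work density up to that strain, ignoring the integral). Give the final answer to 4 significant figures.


sigma_true = sigma_eng * (1 + epsilon_eng)
sigma_true = 329 * (1 + 0.119) = 368.151 MPa
epsilon_true = ln(1 + epsilon_eng)
epsilon_true = ln(1 + 0.119) = 0.112435
sigma_true * epsilon_true = 368.151 * 0.112435 = 41.39 MPa


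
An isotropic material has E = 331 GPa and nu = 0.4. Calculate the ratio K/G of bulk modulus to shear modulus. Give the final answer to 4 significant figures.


G = E / (2*(1+nu))
G = 331 / (2*(1+0.4)) = 118.214 GPa
K = E / (3*(1-2*nu))
K = 331 / (3*(1-2*0.4)) = 551.667 GPa
K/G = 551.667 / 118.214 = 4.667


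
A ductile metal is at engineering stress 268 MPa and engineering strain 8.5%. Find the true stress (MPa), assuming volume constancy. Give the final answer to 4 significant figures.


sigma_true = sigma_eng * (1 + epsilon_eng)
sigma_true = 268 * (1 + 0.085)
sigma_true = 290.8 MPa


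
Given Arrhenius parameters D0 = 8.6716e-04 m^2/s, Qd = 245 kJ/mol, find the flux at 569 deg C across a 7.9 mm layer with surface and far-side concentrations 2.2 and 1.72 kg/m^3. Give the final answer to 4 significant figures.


Step 1: D = D0 * exp(-Qd/(R*T))
T = 569 + 273.15 = 842.15 K
D = 8.6716e-04 * exp(-245e3 / (8.314 * 842.15)) = 5.51242e-19 m^2/s
Step 2: J = D * (C1 - C2) / dx
J = 5.51242e-19 * (2.2 - 1.72) / 7.9e-03
J = 3.349e-17 kg/(m^2*s)


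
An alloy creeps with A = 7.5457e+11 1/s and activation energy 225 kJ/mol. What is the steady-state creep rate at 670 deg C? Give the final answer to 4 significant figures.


rate = A * exp(-Q / (R*T))
T = 670 + 273.15 = 943.15 K
rate = 7.5457e+11 * exp(-225e3 / (8.314 * 943.15))
rate = 0.2606 1/s


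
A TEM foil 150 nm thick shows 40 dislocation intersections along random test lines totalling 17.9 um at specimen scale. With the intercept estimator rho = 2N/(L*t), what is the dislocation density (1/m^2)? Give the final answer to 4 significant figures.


rho = 2N / (L * t)
L = 17.9 um = 1.79e-05 m, t = 150 nm = 1.5e-07 m
rho = 2 * 40 / (1.79e-05 * 1.5e-07)
rho = 2.98e+13 1/m^2


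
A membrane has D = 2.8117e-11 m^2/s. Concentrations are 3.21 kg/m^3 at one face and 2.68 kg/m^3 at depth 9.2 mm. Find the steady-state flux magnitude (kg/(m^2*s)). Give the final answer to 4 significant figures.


J = -D * (dC/dx) = D * (C1 - C2) / dx
J = 2.8117e-11 * (3.21 - 2.68) / 9.2e-03
J = 1.62e-09 kg/(m^2*s)


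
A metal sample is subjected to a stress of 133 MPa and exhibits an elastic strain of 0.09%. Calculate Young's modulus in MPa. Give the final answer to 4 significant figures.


E = sigma / epsilon
epsilon = 0.09% = 9e-04
E = 133 / 9e-04
E = 147800 MPa


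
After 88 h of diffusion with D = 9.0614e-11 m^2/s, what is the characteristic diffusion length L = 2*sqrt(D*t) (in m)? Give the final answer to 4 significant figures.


t = 88 hr = 316800 s
Diffusion length = 2*sqrt(D*t)
= 2*sqrt(9.0614e-11 * 316800)
= 0.01072 m


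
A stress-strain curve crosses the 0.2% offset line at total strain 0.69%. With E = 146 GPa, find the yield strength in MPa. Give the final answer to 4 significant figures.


Offset strain = 0.002
Elastic strain at yield = total_strain - offset = 6.9e-03 - 0.002 = 4.9e-03
sigma_y = E * elastic_strain = 146000 * 4.9e-03
sigma_y = 715.4 MPa


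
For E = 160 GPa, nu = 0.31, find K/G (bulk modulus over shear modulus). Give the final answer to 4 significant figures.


G = E / (2*(1+nu))
G = 160 / (2*(1+0.31)) = 61.0687 GPa
K = E / (3*(1-2*nu))
K = 160 / (3*(1-2*0.31)) = 140.351 GPa
K/G = 140.351 / 61.0687 = 2.298


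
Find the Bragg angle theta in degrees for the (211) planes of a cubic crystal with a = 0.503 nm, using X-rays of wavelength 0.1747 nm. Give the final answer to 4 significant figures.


d = a / sqrt(h^2+k^2+l^2)
d = 0.503 / sqrt(6) = 0.205349 nm
lambda = 2*d*sin(theta)  =>  sin(theta) = lambda / (2*d)
sin(theta) = 0.1747 / (2 * 0.205349) = 0.425374
theta = 25.17 deg


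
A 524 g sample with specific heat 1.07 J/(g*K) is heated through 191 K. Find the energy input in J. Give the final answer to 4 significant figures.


Q = m * cp * dT
Q = 524 * 1.07 * 191
Q = 107100 J


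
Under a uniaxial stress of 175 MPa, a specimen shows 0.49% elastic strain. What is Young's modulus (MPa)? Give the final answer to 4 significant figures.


E = sigma / epsilon
epsilon = 0.49% = 4.9e-03
E = 175 / 4.9e-03
E = 35710 MPa


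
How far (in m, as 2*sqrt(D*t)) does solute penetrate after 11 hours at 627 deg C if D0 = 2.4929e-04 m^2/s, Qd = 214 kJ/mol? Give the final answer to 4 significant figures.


Step 1: D = D0 * exp(-Qd/(R*T))
T = 900.15 K
D = 2.4929e-04 * exp(-214e3 / (8.314 * 900.15)) = 9.50801e-17 m^2/s
Step 2: L = 2*sqrt(D*t)
t = 11 h = 39600 s
L = 2*sqrt(9.50801e-17 * 39600) = 3.881e-06 m


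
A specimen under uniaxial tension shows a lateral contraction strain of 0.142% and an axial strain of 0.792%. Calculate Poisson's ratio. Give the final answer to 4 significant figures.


nu = -epsilon_lat / epsilon_axial
Lateral strain is contraction (negative), so using magnitudes:
nu = 0.142 / 0.792
nu = 0.1793


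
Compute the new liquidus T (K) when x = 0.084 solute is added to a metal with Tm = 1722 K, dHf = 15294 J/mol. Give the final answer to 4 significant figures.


dT = R*Tm^2*x / dHf
dT = 8.314 * 1722^2 * 0.084 / 15294
dT = 135.405 K
T_new = 1722 - 135.405 = 1587 K


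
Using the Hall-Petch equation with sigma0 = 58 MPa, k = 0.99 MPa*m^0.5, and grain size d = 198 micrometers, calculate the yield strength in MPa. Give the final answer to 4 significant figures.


sigma_y = sigma0 + k / sqrt(d)
d = 198 um = 1.98e-04 m
sigma_y = 58 + 0.99 / sqrt(1.98e-04)
sigma_y = 128.4 MPa


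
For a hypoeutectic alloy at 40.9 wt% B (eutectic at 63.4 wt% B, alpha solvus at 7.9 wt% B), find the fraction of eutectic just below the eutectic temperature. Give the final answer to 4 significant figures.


f_primary = (C_e - C0) / (C_e - C_alpha_max)
f_primary = (63.4 - 40.9) / (63.4 - 7.9)
f_primary = 0.405405
f_eutectic = 1 - 0.405405 = 0.5946


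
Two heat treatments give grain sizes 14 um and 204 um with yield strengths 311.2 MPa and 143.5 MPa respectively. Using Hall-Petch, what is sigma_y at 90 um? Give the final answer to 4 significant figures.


sigma_y = sigma0 + k / sqrt(d)
1/sqrt(d1) = 1/sqrt(1.4e-05) = 267.261;  1/sqrt(d2) = 70.014
k = (sigma1 - sigma2) / (1/sqrt(d1) - 1/sqrt(d2)) = (311.2 - 143.5) / (267.261 - 70.014) = 0.850202 MPa*m^0.5
sigma0 = sigma1 - k/sqrt(d1) = 311.2 - 0.850202*267.261 = 83.974 MPa
sigma_y(d3) = 83.974 + 0.850202 / sqrt(9e-05) = 173.6 MPa


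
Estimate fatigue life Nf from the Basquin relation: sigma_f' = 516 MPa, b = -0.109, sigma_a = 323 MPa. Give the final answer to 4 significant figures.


sigma_a = sigma_f' * (2*Nf)^b
2*Nf = (sigma_a / sigma_f')^(1/b)
2*Nf = (323 / 516)^(1/-0.109)
2*Nf = 73.5339
Nf = 36.77 cycles


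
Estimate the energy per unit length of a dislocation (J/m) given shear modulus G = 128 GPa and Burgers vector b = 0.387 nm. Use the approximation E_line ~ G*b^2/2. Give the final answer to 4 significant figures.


E = G*b^2/2
b = 0.387 nm = 3.87e-10 m
G = 128 GPa = 1.28e+11 Pa
E = 0.5 * 1.28e+11 * (3.87e-10)^2
E = 9.585e-09 J/m


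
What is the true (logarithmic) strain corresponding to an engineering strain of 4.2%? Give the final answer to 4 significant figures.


epsilon_true = ln(1 + epsilon_eng)
epsilon_true = ln(1 + 0.042)
epsilon_true = 0.04114


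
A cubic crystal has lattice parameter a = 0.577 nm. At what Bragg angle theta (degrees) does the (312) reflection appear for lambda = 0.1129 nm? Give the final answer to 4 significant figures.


d = a / sqrt(h^2+k^2+l^2)
d = 0.577 / sqrt(14) = 0.15421 nm
lambda = 2*d*sin(theta)  =>  sin(theta) = lambda / (2*d)
sin(theta) = 0.1129 / (2 * 0.15421) = 0.36606
theta = 21.47 deg


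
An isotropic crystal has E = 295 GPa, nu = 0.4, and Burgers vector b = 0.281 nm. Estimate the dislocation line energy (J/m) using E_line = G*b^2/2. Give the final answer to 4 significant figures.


Step 1: G = E / (2*(1+nu))
G = 295 / (2*(1+0.4)) = 105.357 GPa = 1.05357e+11 Pa
Step 2: E_line = G*b^2/2
b = 0.281 nm = 2.81e-10 m
E_line = 0.5 * 1.05357e+11 * (2.81e-10)^2 = 4.16e-09 J/m


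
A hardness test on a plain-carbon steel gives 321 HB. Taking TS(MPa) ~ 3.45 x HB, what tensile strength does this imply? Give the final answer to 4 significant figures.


TS (MPa) = 3.45 * HB
TS = 3.45 * 321
TS = 1107 MPa


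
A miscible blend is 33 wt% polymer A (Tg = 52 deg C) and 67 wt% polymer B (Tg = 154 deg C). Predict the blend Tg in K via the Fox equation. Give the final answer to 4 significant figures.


1/Tg = w1/Tg1 + w2/Tg2 (in Kelvin)
Tg1 = 325.15 K, Tg2 = 427.15 K
1/Tg = 0.33/325.15 + 0.67/427.15
Tg = 387.1 K


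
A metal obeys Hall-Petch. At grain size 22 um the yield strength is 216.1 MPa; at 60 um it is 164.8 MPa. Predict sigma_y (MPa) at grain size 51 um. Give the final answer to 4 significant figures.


sigma_y = sigma0 + k / sqrt(d)
1/sqrt(d1) = 1/sqrt(2.2e-05) = 213.201;  1/sqrt(d2) = 129.099
k = (sigma1 - sigma2) / (1/sqrt(d1) - 1/sqrt(d2)) = (216.1 - 164.8) / (213.201 - 129.099) = 0.609979 MPa*m^0.5
sigma0 = sigma1 - k/sqrt(d1) = 216.1 - 0.609979*213.201 = 86.0521 MPa
sigma_y(d3) = 86.0521 + 0.609979 / sqrt(5.1e-05) = 171.5 MPa


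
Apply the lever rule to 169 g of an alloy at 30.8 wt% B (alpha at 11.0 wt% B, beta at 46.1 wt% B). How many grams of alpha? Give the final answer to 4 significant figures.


f_alpha = (C_beta - C0) / (C_beta - C_alpha)
f_alpha = (46.1 - 30.8) / (46.1 - 11.0) = 0.435897
m_alpha = f_alpha * m_total = 0.435897 * 169 = 73.67 g


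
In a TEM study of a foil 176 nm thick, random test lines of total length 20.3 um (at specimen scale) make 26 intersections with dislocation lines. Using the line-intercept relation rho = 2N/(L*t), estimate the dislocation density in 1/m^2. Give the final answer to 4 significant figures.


rho = 2N / (L * t)
L = 20.3 um = 2.03e-05 m, t = 176 nm = 1.76e-07 m
rho = 2 * 26 / (2.03e-05 * 1.76e-07)
rho = 1.455e+13 1/m^2


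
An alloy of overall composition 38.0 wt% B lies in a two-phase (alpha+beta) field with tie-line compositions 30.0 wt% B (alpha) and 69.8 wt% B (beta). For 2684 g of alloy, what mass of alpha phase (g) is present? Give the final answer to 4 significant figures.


f_alpha = (C_beta - C0) / (C_beta - C_alpha)
f_alpha = (69.8 - 38.0) / (69.8 - 30.0) = 0.798995
m_alpha = f_alpha * m_total = 0.798995 * 2684 = 2145 g


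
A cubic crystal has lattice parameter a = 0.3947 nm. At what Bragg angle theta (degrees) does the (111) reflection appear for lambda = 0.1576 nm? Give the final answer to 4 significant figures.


d = a / sqrt(h^2+k^2+l^2)
d = 0.3947 / sqrt(3) = 0.22788 nm
lambda = 2*d*sin(theta)  =>  sin(theta) = lambda / (2*d)
sin(theta) = 0.1576 / (2 * 0.22788) = 0.345796
theta = 20.23 deg


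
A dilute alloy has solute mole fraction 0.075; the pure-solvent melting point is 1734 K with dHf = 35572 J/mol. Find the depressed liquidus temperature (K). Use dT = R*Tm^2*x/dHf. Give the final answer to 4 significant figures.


dT = R*Tm^2*x / dHf
dT = 8.314 * 1734^2 * 0.075 / 35572
dT = 52.7061 K
T_new = 1734 - 52.7061 = 1681 K


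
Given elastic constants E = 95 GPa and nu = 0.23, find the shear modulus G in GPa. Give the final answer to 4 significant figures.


G = E / (2*(1+nu))
G = 95 / (2*(1+0.23))
G = 38.62 GPa


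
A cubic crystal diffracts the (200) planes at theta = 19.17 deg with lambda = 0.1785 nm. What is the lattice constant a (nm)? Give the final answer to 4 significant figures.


d = lambda / (2*sin(theta))
d = 0.1785 / (2*sin(19.17 deg))
d = 0.271795 nm
a = d * sqrt(h^2+k^2+l^2) = 0.271795 * sqrt(4)
a = 0.5436 nm


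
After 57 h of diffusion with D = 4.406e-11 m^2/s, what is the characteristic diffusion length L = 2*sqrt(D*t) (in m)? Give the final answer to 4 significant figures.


t = 57 hr = 205200 s
Diffusion length = 2*sqrt(D*t)
= 2*sqrt(4.406e-11 * 205200)
= 6.014e-03 m


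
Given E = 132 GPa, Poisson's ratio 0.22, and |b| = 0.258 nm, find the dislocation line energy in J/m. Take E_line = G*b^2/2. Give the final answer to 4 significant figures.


Step 1: G = E / (2*(1+nu))
G = 132 / (2*(1+0.22)) = 54.0984 GPa = 5.40984e+10 Pa
Step 2: E_line = G*b^2/2
b = 0.258 nm = 2.58e-10 m
E_line = 0.5 * 5.40984e+10 * (2.58e-10)^2 = 1.801e-09 J/m


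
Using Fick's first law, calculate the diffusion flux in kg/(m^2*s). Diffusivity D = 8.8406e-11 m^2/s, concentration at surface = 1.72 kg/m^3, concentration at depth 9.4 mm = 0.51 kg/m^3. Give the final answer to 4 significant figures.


J = -D * (dC/dx) = D * (C1 - C2) / dx
J = 8.8406e-11 * (1.72 - 0.51) / 9.4e-03
J = 1.138e-08 kg/(m^2*s)


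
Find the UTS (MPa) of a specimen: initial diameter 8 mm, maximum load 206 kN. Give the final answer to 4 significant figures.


A0 = pi*(d/2)^2 = pi*(8/2)^2 = 50.2655 mm^2
UTS = F_max / A0 = 206*1000 / 50.2655
UTS = 4098 MPa


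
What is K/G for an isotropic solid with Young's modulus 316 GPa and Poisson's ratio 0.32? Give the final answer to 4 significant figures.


G = E / (2*(1+nu))
G = 316 / (2*(1+0.32)) = 119.697 GPa
K = E / (3*(1-2*nu))
K = 316 / (3*(1-2*0.32)) = 292.593 GPa
K/G = 292.593 / 119.697 = 2.444


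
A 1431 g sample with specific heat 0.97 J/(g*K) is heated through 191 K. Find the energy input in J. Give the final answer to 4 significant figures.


Q = m * cp * dT
Q = 1431 * 0.97 * 191
Q = 265100 J


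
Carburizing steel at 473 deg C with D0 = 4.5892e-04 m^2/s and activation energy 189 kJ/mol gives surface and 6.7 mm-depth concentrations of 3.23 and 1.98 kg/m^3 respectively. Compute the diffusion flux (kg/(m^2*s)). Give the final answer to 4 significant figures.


Step 1: D = D0 * exp(-Qd/(R*T))
T = 473 + 273.15 = 746.15 K
D = 4.5892e-04 * exp(-189e3 / (8.314 * 746.15)) = 2.69284e-17 m^2/s
Step 2: J = D * (C1 - C2) / dx
J = 2.69284e-17 * (3.23 - 1.98) / 6.7e-03
J = 5.024e-15 kg/(m^2*s)


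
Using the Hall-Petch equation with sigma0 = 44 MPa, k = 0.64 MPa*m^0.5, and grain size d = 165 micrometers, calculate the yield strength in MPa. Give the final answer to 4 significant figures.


sigma_y = sigma0 + k / sqrt(d)
d = 165 um = 1.65e-04 m
sigma_y = 44 + 0.64 / sqrt(1.65e-04)
sigma_y = 93.82 MPa


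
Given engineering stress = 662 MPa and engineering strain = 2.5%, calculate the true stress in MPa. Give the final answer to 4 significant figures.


sigma_true = sigma_eng * (1 + epsilon_eng)
sigma_true = 662 * (1 + 0.025)
sigma_true = 678.6 MPa


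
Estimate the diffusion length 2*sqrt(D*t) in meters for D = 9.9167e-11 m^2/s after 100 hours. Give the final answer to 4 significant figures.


t = 100 hr = 360000 s
Diffusion length = 2*sqrt(D*t)
= 2*sqrt(9.9167e-11 * 360000)
= 0.01195 m


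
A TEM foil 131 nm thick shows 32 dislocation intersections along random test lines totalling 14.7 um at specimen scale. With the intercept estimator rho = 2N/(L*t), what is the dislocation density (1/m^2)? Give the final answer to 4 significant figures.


rho = 2N / (L * t)
L = 14.7 um = 1.47e-05 m, t = 131 nm = 1.31e-07 m
rho = 2 * 32 / (1.47e-05 * 1.31e-07)
rho = 3.323e+13 1/m^2


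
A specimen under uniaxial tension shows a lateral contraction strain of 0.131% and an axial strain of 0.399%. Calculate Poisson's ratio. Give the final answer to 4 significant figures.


nu = -epsilon_lat / epsilon_axial
Lateral strain is contraction (negative), so using magnitudes:
nu = 0.131 / 0.399
nu = 0.3283


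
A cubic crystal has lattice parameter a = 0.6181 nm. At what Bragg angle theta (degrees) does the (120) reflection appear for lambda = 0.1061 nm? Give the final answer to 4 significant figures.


d = a / sqrt(h^2+k^2+l^2)
d = 0.6181 / sqrt(5) = 0.276423 nm
lambda = 2*d*sin(theta)  =>  sin(theta) = lambda / (2*d)
sin(theta) = 0.1061 / (2 * 0.276423) = 0.191916
theta = 11.06 deg


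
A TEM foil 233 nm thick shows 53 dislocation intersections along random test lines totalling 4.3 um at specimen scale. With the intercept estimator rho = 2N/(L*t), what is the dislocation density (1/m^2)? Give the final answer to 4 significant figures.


rho = 2N / (L * t)
L = 4.3 um = 4.3e-06 m, t = 233 nm = 2.33e-07 m
rho = 2 * 53 / (4.3e-06 * 2.33e-07)
rho = 1.058e+14 1/m^2


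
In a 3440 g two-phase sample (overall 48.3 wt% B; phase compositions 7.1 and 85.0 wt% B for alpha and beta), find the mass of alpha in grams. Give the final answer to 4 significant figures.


f_alpha = (C_beta - C0) / (C_beta - C_alpha)
f_alpha = (85.0 - 48.3) / (85.0 - 7.1) = 0.471117
m_alpha = f_alpha * m_total = 0.471117 * 3440 = 1621 g


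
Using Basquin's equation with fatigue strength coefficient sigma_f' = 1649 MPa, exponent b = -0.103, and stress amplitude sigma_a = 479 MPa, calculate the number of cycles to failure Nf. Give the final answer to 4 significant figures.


sigma_a = sigma_f' * (2*Nf)^b
2*Nf = (sigma_a / sigma_f')^(1/b)
2*Nf = (479 / 1649)^(1/-0.103)
2*Nf = 163109
Nf = 81550 cycles


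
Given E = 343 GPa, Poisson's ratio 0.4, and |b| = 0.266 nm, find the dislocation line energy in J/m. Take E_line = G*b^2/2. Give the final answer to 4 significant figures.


Step 1: G = E / (2*(1+nu))
G = 343 / (2*(1+0.4)) = 122.5 GPa = 1.225e+11 Pa
Step 2: E_line = G*b^2/2
b = 0.266 nm = 2.66e-10 m
E_line = 0.5 * 1.225e+11 * (2.66e-10)^2 = 4.334e-09 J/m


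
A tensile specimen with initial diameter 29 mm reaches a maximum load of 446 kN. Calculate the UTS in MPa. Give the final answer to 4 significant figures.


A0 = pi*(d/2)^2 = pi*(29/2)^2 = 660.52 mm^2
UTS = F_max / A0 = 446*1000 / 660.52
UTS = 675.2 MPa


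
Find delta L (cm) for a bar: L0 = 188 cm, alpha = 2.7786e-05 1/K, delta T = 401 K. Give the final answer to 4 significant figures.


dL = L0 * alpha * dT
dL = 188 * 2.7786e-05 * 401
dL = 2.095 cm


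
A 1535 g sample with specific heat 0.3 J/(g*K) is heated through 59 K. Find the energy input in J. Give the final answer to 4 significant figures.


Q = m * cp * dT
Q = 1535 * 0.3 * 59
Q = 27170 J


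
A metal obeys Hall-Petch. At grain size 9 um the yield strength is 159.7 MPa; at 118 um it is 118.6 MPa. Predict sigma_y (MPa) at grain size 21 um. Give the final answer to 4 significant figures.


sigma_y = sigma0 + k / sqrt(d)
1/sqrt(d1) = 1/sqrt(9e-06) = 333.333;  1/sqrt(d2) = 92.0575
k = (sigma1 - sigma2) / (1/sqrt(d1) - 1/sqrt(d2)) = (159.7 - 118.6) / (333.333 - 92.0575) = 0.170344 MPa*m^0.5
sigma0 = sigma1 - k/sqrt(d1) = 159.7 - 0.170344*333.333 = 102.919 MPa
sigma_y(d3) = 102.919 + 0.170344 / sqrt(2.1e-05) = 140.1 MPa


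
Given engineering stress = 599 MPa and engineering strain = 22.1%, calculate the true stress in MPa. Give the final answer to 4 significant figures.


sigma_true = sigma_eng * (1 + epsilon_eng)
sigma_true = 599 * (1 + 0.221)
sigma_true = 731.4 MPa


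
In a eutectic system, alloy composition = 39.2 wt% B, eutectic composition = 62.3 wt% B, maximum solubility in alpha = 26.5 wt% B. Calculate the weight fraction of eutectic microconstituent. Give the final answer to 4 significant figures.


f_primary = (C_e - C0) / (C_e - C_alpha_max)
f_primary = (62.3 - 39.2) / (62.3 - 26.5)
f_primary = 0.645251
f_eutectic = 1 - 0.645251 = 0.3547


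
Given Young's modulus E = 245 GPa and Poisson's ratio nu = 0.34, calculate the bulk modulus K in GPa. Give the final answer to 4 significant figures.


K = E / (3*(1-2*nu))
K = 245 / (3*(1-2*0.34))
K = 255.2 GPa
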